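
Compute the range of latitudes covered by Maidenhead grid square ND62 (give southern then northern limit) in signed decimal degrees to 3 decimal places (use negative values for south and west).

Field N=13, D=3: +13·20° lon, +3·10° lat → SW at lon 80°, lat -60°.
Square 6, 2: +6·2° lon, +2·1° lat → SW at lon 92°, lat -58°.
Cell spans 2° lon × 1° lat.
south -58.000, north -57.000.

-58.000, -57.000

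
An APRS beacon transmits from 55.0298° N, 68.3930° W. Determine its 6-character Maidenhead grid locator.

FO55ta

Add 180° to longitude and 90° to latitude: 111.6070, 145.0298.
Field (20°×10°, letters A–R): 111.6070/20 → 5 → F, 145.0298/10 → 14 → O; chars FO.
Square (2°×1°, digits 0–9): 11.6070/2 → 5, 5.0298/1 → 5; chars 55.
Subsquare (5′×2.5′, letters a–x): 1.6070/0.0833333 → 19 → t, 0.0298/0.0416667 → 0 → a; chars ta.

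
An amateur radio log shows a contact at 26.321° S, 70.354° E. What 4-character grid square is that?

MG53

Shift to the Maidenhead origin (180°W, 90°S): lon 250.35, lat 63.68.
Field: 250.35/20 → 12 → M, 63.68/10 → 6 → G; chars MG.
Square: 10.35/2 → 5, 3.68/1 → 3; chars 53.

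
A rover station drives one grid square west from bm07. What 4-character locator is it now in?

Longitude square 0; −1 → -1, wraps to 9, carry into field.
Longitude field B = 1; −1 → 0 = A.
The latitude characters are unchanged.

AM97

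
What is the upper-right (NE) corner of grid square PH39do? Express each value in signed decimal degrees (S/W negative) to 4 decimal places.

Field P=15, H=7: +15·20° lon, +7·10° lat → SW at lon 120°, lat -20°.
Square 3, 9: +3·2° lon, +9·1° lat → SW at lon 126°, lat -11°.
Subsquare d=3, o=14: +3·0.0833333° lon, +14·0.0416667° lat → SW at lon 126.25°, lat -10.4167°.
Cell spans 0.0833333° lon × 0.0416667° lat. NE corner is SW corner plus one full cell.
latitude -10.3750, longitude 126.3333.

-10.3750, 126.3333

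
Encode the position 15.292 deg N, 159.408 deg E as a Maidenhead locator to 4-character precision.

Add 180° to longitude and 90° to latitude: 339.41, 105.29.
Field: lon ⌊339.41/20⌋ = 16 → Q; lat ⌊105.29/10⌋ = 10 → K.
Square: lon ⌊19.41/2⌋ = 9; lat ⌊5.29/1⌋ = 5.

QK95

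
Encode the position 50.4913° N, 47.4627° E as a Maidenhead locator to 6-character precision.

Add 180° to longitude and 90° to latitude: 227.4627, 140.4913.
Field: 227.4627/20 → 11 → L, 140.4913/10 → 14 → O; chars LO.
Square: 7.4627/2 → 3, 0.4913/1 → 0; chars 30.
Subsquare: 1.4627/0.0833333 → 17 → r, 0.4913/0.0416667 → 11 → l; chars rl.

LO30rl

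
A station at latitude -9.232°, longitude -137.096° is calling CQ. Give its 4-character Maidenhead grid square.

Add 180° to longitude and 90° to latitude: 42.90, 80.77.
Field: 42.90/20 → 2 → C, 80.77/10 → 8 → I; chars CI.
Square: 2.90/2 → 1, 0.77/1 → 0; chars 10.

CI10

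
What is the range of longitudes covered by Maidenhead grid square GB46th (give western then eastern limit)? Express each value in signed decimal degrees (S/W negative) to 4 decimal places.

-50.4167, -50.3333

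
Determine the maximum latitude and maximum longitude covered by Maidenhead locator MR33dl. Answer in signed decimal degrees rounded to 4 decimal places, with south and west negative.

Field M=12, R=17: +12·20° lon, +17·10° lat → SW at lon 60°, lat 80°.
Square 3, 3: +3·2° lon, +3·1° lat → SW at lon 66°, lat 83°.
Subsquare d=3, l=11: +3·0.0833333° lon, +11·0.0416667° lat → SW at lon 66.25°, lat 83.4583°.
Cell spans 0.0833333° lon × 0.0416667° lat. NE corner is SW corner plus one full cell.
latitude 83.5000, longitude 66.3333.

83.5000, 66.3333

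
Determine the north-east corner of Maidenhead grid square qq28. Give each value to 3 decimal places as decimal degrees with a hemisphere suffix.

Field Q=16, Q=16: +16·20° lon, +16·10° lat → SW at lon 140°, lat 70°.
Square 2, 8: +2·2° lon, +8·1° lat → SW at lon 144°, lat 78°.
Cell spans 2° lon × 1° lat. NE corner is SW corner plus one full cell.
latitude 79.000° N, longitude 146.000° E.

79.000° N, 146.000° E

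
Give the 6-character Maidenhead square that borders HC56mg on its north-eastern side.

HC56nh

Longitude subsquare m = 12; +1 → 13 = n.
Latitude subsquare g = 6; +1 → 7 = h.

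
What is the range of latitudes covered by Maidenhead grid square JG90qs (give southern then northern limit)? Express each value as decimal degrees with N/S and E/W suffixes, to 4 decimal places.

29.2500° S, 29.2083° S

Field J=9, G=6: +9·20° lon, +6·10° lat → SW at lon 0°, lat -30°.
Square 9, 0: +9·2° lon, +0·1° lat → SW at lon 18°, lat -30°.
Subsquare q=16, s=18: +16·0.0833333° lon, +18·0.0416667° lat → SW at lon 19.3333°, lat -29.25°.
Cell spans 0.0833333° lon × 0.0416667° lat.
south 29.2500° S, north 29.2083° S.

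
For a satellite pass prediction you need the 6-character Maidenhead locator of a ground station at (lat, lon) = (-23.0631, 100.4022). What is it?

OG06ew

Offset from 180°W / 90°S: lon 280.4022°, lat 66.9369°.
Field: lon ⌊280.4022/20⌋ = 14 → O; lat ⌊66.9369/10⌋ = 6 → G.
Square: lon ⌊0.4022/2⌋ = 0; lat ⌊6.9369/1⌋ = 6.
Subsquare: lon ⌊0.4022/0.0833333⌋ = 4 → e; lat ⌊0.9369/0.0416667⌋ = 22 → w.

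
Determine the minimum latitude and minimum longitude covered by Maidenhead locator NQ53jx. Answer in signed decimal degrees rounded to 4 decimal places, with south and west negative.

73.9583, 90.7500

Field N=13, Q=16: +13·20° lon, +16·10° lat → SW at lon 80°, lat 70°.
Square 5, 3: +5·2° lon, +3·1° lat → SW at lon 90°, lat 73°.
Subsquare j=9, x=23: +9·0.0833333° lon, +23·0.0416667° lat → SW at lon 90.75°, lat 73.9583°.
latitude 73.9583, longitude 90.7500.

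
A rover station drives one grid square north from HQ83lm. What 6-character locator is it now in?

Latitude subsquare m = 12; +1 → 13 = n.
The longitude characters are unchanged.

HQ83ln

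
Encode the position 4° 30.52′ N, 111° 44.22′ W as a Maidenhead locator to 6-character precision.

DJ44dm

Offset from 180°W / 90°S: lon 68.2630°, lat 94.5087°.
Field: 68.2630/20 → 3 → D, 94.5087/10 → 9 → J; chars DJ.
Square: 8.2630/2 → 4, 4.5087/1 → 4; chars 44.
Subsquare: 0.2630/0.0833333 → 3 → d, 0.5087/0.0416667 → 12 → m; chars dm.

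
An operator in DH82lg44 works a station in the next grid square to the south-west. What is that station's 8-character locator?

Longitude extended square 4; −1 → 3.
Latitude extended square 4; −1 → 3.

DH82lg33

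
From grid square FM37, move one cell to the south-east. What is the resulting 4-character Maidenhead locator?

FM46

Longitude square 3; +1 → 4.
Latitude square 7; −1 → 6.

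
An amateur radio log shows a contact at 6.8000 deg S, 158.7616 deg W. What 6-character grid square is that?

BI03oe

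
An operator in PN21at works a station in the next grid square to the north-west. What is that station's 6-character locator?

PN11xu

Longitude subsquare a = 0; −1 → -1, wraps to 23 = x, carry into square.
Longitude square 2; −1 → 1.
Latitude subsquare t = 19; +1 → 20 = u.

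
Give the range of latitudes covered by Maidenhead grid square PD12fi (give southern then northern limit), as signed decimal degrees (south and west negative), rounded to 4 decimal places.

Field P=15, D=3: +15·20° lon, +3·10° lat → SW at lon 120°, lat -60°.
Square 1, 2: +1·2° lon, +2·1° lat → SW at lon 122°, lat -58°.
Subsquare f=5, i=8: +5·0.0833333° lon, +8·0.0416667° lat → SW at lon 122.417°, lat -57.6667°.
Cell spans 0.0833333° lon × 0.0416667° lat.
south -57.6667, north -57.6250.

-57.6667, -57.6250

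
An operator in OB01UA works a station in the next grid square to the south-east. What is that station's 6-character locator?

Longitude subsquare u = 20; +1 → 21 = v.
Latitude subsquare a = 0; −1 → -1, wraps to 23 = x, carry into square.
Latitude square 1; −1 → 0.

OB00vx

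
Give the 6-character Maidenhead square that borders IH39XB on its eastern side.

IH49ab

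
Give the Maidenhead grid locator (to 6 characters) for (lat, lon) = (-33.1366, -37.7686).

Shift to the Maidenhead origin (180°W, 90°S): lon 142.2314, lat 56.8634.
Field: lon ⌊142.2314/20⌋ = 7 → H; lat ⌊56.8634/10⌋ = 5 → F.
Square: lon ⌊2.2314/2⌋ = 1; lat ⌊6.8634/1⌋ = 6.
Subsquare: lon ⌊0.2314/0.0833333⌋ = 2 → c; lat ⌊0.8634/0.0416667⌋ = 20 → u.

HF16cu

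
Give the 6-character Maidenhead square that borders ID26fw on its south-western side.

ID26ev

Longitude subsquare f = 5; −1 → 4 = e.
Latitude subsquare w = 22; −1 → 21 = v.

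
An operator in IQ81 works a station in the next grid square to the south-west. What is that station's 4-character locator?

IQ70

Longitude square 8; −1 → 7.
Latitude square 1; −1 → 0.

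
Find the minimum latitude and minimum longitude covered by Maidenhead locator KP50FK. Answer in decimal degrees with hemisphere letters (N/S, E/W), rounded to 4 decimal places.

Field K=10, P=15: +10·20° lon, +15·10° lat → SW at lon 20°, lat 60°.
Square 5, 0: +5·2° lon, +0·1° lat → SW at lon 30°, lat 60°.
Subsquare f=5, k=10: +5·0.0833333° lon, +10·0.0416667° lat → SW at lon 30.4167°, lat 60.4167°.
latitude 60.4167° N, longitude 30.4167° E.

60.4167° N, 30.4167° E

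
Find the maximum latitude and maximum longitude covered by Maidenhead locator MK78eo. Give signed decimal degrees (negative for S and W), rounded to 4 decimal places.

18.6250, 74.4167

Field M=12, K=10: +12·20° lon, +10·10° lat → SW at lon 60°, lat 10°.
Square 7, 8: +7·2° lon, +8·1° lat → SW at lon 74°, lat 18°.
Subsquare e=4, o=14: +4·0.0833333° lon, +14·0.0416667° lat → SW at lon 74.3333°, lat 18.5833°.
Cell spans 0.0833333° lon × 0.0416667° lat. NE corner is SW corner plus one full cell.
latitude 18.6250, longitude 74.4167.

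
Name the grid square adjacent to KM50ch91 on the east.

KM50dh01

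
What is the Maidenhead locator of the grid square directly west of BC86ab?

Longitude subsquare a = 0; −1 → -1, wraps to 23 = x, carry into square.
Longitude square 8; −1 → 7.
The latitude characters are unchanged.

BC76xb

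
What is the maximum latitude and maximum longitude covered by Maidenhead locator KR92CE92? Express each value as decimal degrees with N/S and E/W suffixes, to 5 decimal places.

82.17917° N, 38.25000° E

Field K=10, R=17: +10·20° lon, +17·10° lat → SW at lon 20°, lat 80°.
Square 9, 2: +9·2° lon, +2·1° lat → SW at lon 38°, lat 82°.
Subsquare c=2, e=4: +2·0.0833333° lon, +4·0.0416667° lat → SW at lon 38.1667°, lat 82.1667°.
Extended square 9, 2: +9·0.00833333° lon, +2·0.00416667° lat → SW at lon 38.2417°, lat 82.175°.
Cell spans 0.00833333° lon × 0.00416667° lat. NE corner is SW corner plus one full cell.
latitude 82.17917° N, longitude 38.25000° E.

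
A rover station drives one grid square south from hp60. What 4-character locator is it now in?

HO69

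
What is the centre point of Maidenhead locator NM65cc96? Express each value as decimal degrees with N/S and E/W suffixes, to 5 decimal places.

35.11042° N, 92.24583° E

Field N=13, M=12: +13·20° lon, +12·10° lat → SW at lon 80°, lat 30°.
Square 6, 5: +6·2° lon, +5·1° lat → SW at lon 92°, lat 35°.
Subsquare c=2, c=2: +2·0.0833333° lon, +2·0.0416667° lat → SW at lon 92.1667°, lat 35.0833°.
Extended square 9, 6: +9·0.00833333° lon, +6·0.00416667° lat → SW at lon 92.2417°, lat 35.1083°.
Cell spans 0.00833333° lon × 0.00416667° lat. Centre is SW corner plus half of each.
latitude 35.11042° N, longitude 92.24583° E.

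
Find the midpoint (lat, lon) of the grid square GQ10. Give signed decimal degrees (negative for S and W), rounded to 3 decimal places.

70.500, -57.000

Field G=6, Q=16: +6·20° lon, +16·10° lat → SW at lon -60°, lat 70°.
Square 1, 0: +1·2° lon, +0·1° lat → SW at lon -58°, lat 70°.
Cell spans 2° lon × 1° lat. Centre is SW corner plus half of each.
latitude 70.500, longitude -57.000.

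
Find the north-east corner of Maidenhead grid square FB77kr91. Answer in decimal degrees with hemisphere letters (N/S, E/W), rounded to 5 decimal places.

72.28333° S, 65.08333° W

Field F=5, B=1: +5·20° lon, +1·10° lat → SW at lon -80°, lat -80°.
Square 7, 7: +7·2° lon, +7·1° lat → SW at lon -66°, lat -73°.
Subsquare k=10, r=17: +10·0.0833333° lon, +17·0.0416667° lat → SW at lon -65.1667°, lat -72.2917°.
Extended square 9, 1: +9·0.00833333° lon, +1·0.00416667° lat → SW at lon -65.0917°, lat -72.2875°.
Cell spans 0.00833333° lon × 0.00416667° lat. NE corner is SW corner plus one full cell.
latitude 72.28333° S, longitude 65.08333° W.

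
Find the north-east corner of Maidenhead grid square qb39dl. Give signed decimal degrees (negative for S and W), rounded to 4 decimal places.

Field Q=16, B=1: +16·20° lon, +1·10° lat → SW at lon 140°, lat -80°.
Square 3, 9: +3·2° lon, +9·1° lat → SW at lon 146°, lat -71°.
Subsquare d=3, l=11: +3·0.0833333° lon, +11·0.0416667° lat → SW at lon 146.25°, lat -70.5417°.
Cell spans 0.0833333° lon × 0.0416667° lat. NE corner is SW corner plus one full cell.
latitude -70.5000, longitude 146.3333.

-70.5000, 146.3333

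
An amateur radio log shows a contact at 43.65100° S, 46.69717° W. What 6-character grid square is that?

GE66pi

Add 180° to longitude and 90° to latitude: 133.3028, 46.3490.
Field (20°×10°, letters A–R): lon ⌊133.3028/20⌋ = 6 → G; lat ⌊46.3490/10⌋ = 4 → E.
Square (2°×1°, digits 0–9): lon ⌊13.3028/2⌋ = 6; lat ⌊6.3490/1⌋ = 6.
Subsquare (5′×2.5′, letters a–x): lon ⌊1.3028/0.0833333⌋ = 15 → p; lat ⌊0.3490/0.0416667⌋ = 8 → i.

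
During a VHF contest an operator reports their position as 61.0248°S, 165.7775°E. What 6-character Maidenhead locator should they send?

RC28vx

Add 180° to longitude and 90° to latitude: 345.7775, 28.9752.
Field: 345.7775/20 → 17 → R, 28.9752/10 → 2 → C; chars RC.
Square: 5.7775/2 → 2, 8.9752/1 → 8; chars 28.
Subsquare: 1.7775/0.0833333 → 21 → v, 0.9752/0.0416667 → 23 → x; chars vx.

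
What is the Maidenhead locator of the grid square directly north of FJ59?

FK50

Latitude square 9; +1 → 10, wraps to 0, carry into field.
Latitude field J = 9; +1 → 10 = K.
The longitude characters are unchanged.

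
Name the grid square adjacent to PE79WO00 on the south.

PE79wn09

Latitude extended square 0; −1 → -1, wraps to 9, carry into subsquare.
Latitude subsquare o = 14; −1 → 13 = n.
The longitude characters are unchanged.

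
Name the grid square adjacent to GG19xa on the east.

Longitude subsquare x = 23; +1 → 24, wraps to 0 = a, carry into square.
Longitude square 1; +1 → 2.
The latitude characters are unchanged.

GG29aa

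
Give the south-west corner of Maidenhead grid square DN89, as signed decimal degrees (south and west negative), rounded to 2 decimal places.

Field D=3, N=13: +3·20° lon, +13·10° lat → SW at lon -120°, lat 40°.
Square 8, 9: +8·2° lon, +9·1° lat → SW at lon -104°, lat 49°.
latitude 49.00, longitude -104.00.

49.00, -104.00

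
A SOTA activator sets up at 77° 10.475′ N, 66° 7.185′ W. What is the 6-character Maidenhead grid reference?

FQ67we

Offset from 180°W / 90°S: lon 113.8803°, lat 167.1746°.
Field: 113.8803/20 → 5 → F, 167.1746/10 → 16 → Q; chars FQ.
Square: 13.8803/2 → 6, 7.1746/1 → 7; chars 67.
Subsquare: 1.8803/0.0833333 → 22 → w, 0.1746/0.0416667 → 4 → e; chars we.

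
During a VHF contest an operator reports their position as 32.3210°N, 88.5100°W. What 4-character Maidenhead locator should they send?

EM52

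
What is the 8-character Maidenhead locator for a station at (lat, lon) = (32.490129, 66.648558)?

Shift to the Maidenhead origin (180°W, 90°S): lon 246.64856, lat 122.49013.
Field: lon ⌊246.64856/20⌋ = 12 → M; lat ⌊122.49013/10⌋ = 12 → M.
Square: lon ⌊6.64856/2⌋ = 3; lat ⌊2.49013/1⌋ = 2.
Subsquare: lon ⌊0.64856/0.0833333⌋ = 7 → h; lat ⌊0.49013/0.0416667⌋ = 11 → l.
Extended square: lon ⌊0.06522/0.00833333⌋ = 7; lat ⌊0.03180/0.00416667⌋ = 7.

MM32hl77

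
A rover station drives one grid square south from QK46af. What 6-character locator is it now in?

QK46ae

Latitude subsquare f = 5; −1 → 4 = e.
The longitude characters are unchanged.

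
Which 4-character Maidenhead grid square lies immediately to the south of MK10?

MJ19

Latitude square 0; −1 → -1, wraps to 9, carry into field.
Latitude field K = 10; −1 → 9 = J.
The longitude characters are unchanged.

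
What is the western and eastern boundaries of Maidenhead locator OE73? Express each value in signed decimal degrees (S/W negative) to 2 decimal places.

114.00, 116.00

Field O=14, E=4: +14·20° lon, +4·10° lat → SW at lon 100°, lat -50°.
Square 7, 3: +7·2° lon, +3·1° lat → SW at lon 114°, lat -47°.
Cell spans 2° lon × 1° lat.
west 114.00, east 116.00.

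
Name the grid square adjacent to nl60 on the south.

Latitude square 0; −1 → -1, wraps to 9, carry into field.
Latitude field L = 11; −1 → 10 = K.
The longitude characters are unchanged.

NK69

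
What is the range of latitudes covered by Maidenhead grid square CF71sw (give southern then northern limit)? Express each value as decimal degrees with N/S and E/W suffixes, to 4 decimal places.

38.0833° S, 38.0417° S

Field C=2, F=5: +2·20° lon, +5·10° lat → SW at lon -140°, lat -40°.
Square 7, 1: +7·2° lon, +1·1° lat → SW at lon -126°, lat -39°.
Subsquare s=18, w=22: +18·0.0833333° lon, +22·0.0416667° lat → SW at lon -124.5°, lat -38.0833°.
Cell spans 0.0833333° lon × 0.0416667° lat.
south 38.0833° S, north 38.0417° S.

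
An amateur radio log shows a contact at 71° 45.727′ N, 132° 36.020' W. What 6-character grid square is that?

CQ31qs

Add 180° to longitude and 90° to latitude: 47.3997, 161.7621.
Field: 47.3997/20 → 2 → C, 161.7621/10 → 16 → Q; chars CQ.
Square: 7.3997/2 → 3, 1.7621/1 → 1; chars 31.
Subsquare: 1.3997/0.0833333 → 16 → q, 0.7621/0.0416667 → 18 → s; chars qs.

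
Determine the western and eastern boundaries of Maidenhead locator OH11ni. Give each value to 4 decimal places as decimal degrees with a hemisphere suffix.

Field O=14, H=7: +14·20° lon, +7·10° lat → SW at lon 100°, lat -20°.
Square 1, 1: +1·2° lon, +1·1° lat → SW at lon 102°, lat -19°.
Subsquare n=13, i=8: +13·0.0833333° lon, +8·0.0416667° lat → SW at lon 103.083°, lat -18.6667°.
Cell spans 0.0833333° lon × 0.0416667° lat.
west 103.0833° E, east 103.1667° E.

103.0833° E, 103.1667° E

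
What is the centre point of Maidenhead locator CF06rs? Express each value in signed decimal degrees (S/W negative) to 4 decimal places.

Field C=2, F=5: +2·20° lon, +5·10° lat → SW at lon -140°, lat -40°.
Square 0, 6: +0·2° lon, +6·1° lat → SW at lon -140°, lat -34°.
Subsquare r=17, s=18: +17·0.0833333° lon, +18·0.0416667° lat → SW at lon -138.583°, lat -33.25°.
Cell spans 0.0833333° lon × 0.0416667° lat. Centre is SW corner plus half of each.
latitude -33.2292, longitude -138.5417.

-33.2292, -138.5417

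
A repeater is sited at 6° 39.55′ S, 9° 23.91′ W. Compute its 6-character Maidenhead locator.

II53hi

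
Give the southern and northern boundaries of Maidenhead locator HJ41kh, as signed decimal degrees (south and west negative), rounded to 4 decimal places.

1.2917, 1.3333

Field H=7, J=9: +7·20° lon, +9·10° lat → SW at lon -40°, lat 0°.
Square 4, 1: +4·2° lon, +1·1° lat → SW at lon -32°, lat 1°.
Subsquare k=10, h=7: +10·0.0833333° lon, +7·0.0416667° lat → SW at lon -31.1667°, lat 1.29167°.
Cell spans 0.0833333° lon × 0.0416667° lat.
south 1.2917, north 1.3333.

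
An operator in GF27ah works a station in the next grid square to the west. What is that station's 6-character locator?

GF17xh

Longitude subsquare a = 0; −1 → -1, wraps to 23 = x, carry into square.
Longitude square 2; −1 → 1.
The latitude characters are unchanged.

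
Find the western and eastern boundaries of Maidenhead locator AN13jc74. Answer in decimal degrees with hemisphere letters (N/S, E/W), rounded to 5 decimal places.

Field A=0, N=13: +0·20° lon, +13·10° lat → SW at lon -180°, lat 40°.
Square 1, 3: +1·2° lon, +3·1° lat → SW at lon -178°, lat 43°.
Subsquare j=9, c=2: +9·0.0833333° lon, +2·0.0416667° lat → SW at lon -177.25°, lat 43.0833°.
Extended square 7, 4: +7·0.00833333° lon, +4·0.00416667° lat → SW at lon -177.192°, lat 43.1°.
Cell spans 0.00833333° lon × 0.00416667° lat.
west 177.19167° W, east 177.18333° W.

177.19167° W, 177.18333° W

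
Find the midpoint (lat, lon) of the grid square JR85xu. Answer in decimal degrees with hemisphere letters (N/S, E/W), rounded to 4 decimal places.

Field J=9, R=17: +9·20° lon, +17·10° lat → SW at lon 0°, lat 80°.
Square 8, 5: +8·2° lon, +5·1° lat → SW at lon 16°, lat 85°.
Subsquare x=23, u=20: +23·0.0833333° lon, +20·0.0416667° lat → SW at lon 17.9167°, lat 85.8333°.
Cell spans 0.0833333° lon × 0.0416667° lat. Centre is SW corner plus half of each.
latitude 85.8542° N, longitude 17.9583° E.

85.8542° N, 17.9583° E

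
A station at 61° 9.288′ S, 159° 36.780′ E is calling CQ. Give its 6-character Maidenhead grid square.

QC98tu

Add 180° to longitude and 90° to latitude: 339.6130, 28.8452.
Field: 339.6130/20 → 16 → Q, 28.8452/10 → 2 → C; chars QC.
Square: 19.6130/2 → 9, 8.8452/1 → 8; chars 98.
Subsquare: 1.6130/0.0833333 → 19 → t, 0.8452/0.0416667 → 20 → u; chars tu.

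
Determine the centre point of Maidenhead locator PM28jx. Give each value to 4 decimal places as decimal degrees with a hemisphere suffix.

Field P=15, M=12: +15·20° lon, +12·10° lat → SW at lon 120°, lat 30°.
Square 2, 8: +2·2° lon, +8·1° lat → SW at lon 124°, lat 38°.
Subsquare j=9, x=23: +9·0.0833333° lon, +23·0.0416667° lat → SW at lon 124.75°, lat 38.9583°.
Cell spans 0.0833333° lon × 0.0416667° lat. Centre is SW corner plus half of each.
latitude 38.9792° N, longitude 124.7917° E.

38.9792° N, 124.7917° E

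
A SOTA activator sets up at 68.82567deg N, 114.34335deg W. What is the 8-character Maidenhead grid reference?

DP28tt88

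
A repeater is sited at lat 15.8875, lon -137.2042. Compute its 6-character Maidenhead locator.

CK15jv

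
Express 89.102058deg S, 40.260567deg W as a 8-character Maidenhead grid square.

Add 180° to longitude and 90° to latitude: 139.73943, 0.89794.
Field: lon ⌊139.73943/20⌋ = 6 → G; lat ⌊0.89794/10⌋ = 0 → A.
Square: lon ⌊19.73943/2⌋ = 9; lat ⌊0.89794/1⌋ = 0.
Subsquare: lon ⌊1.73943/0.0833333⌋ = 20 → u; lat ⌊0.89794/0.0416667⌋ = 21 → v.
Extended square: lon ⌊0.07277/0.00833333⌋ = 8; lat ⌊0.02294/0.00416667⌋ = 5.

GA90uv85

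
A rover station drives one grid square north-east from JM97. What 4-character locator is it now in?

Longitude square 9; +1 → 10, wraps to 0, carry into field.
Longitude field J = 9; +1 → 10 = K.
Latitude square 7; +1 → 8.

KM08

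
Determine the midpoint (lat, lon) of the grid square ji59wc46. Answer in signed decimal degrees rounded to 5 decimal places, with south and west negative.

Field J=9, I=8: +9·20° lon, +8·10° lat → SW at lon 0°, lat -10°.
Square 5, 9: +5·2° lon, +9·1° lat → SW at lon 10°, lat -1°.
Subsquare w=22, c=2: +22·0.0833333° lon, +2·0.0416667° lat → SW at lon 11.8333°, lat -0.916667°.
Extended square 4, 6: +4·0.00833333° lon, +6·0.00416667° lat → SW at lon 11.8667°, lat -0.891667°.
Cell spans 0.00833333° lon × 0.00416667° lat. Centre is SW corner plus half of each.
latitude -0.88958, longitude 11.87083.

-0.88958, 11.87083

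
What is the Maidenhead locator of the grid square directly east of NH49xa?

NH59aa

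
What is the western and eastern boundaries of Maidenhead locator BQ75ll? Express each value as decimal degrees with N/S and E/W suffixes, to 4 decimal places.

145.0833° W, 145.0000° W

Field B=1, Q=16: +1·20° lon, +16·10° lat → SW at lon -160°, lat 70°.
Square 7, 5: +7·2° lon, +5·1° lat → SW at lon -146°, lat 75°.
Subsquare l=11, l=11: +11·0.0833333° lon, +11·0.0416667° lat → SW at lon -145.083°, lat 75.4583°.
Cell spans 0.0833333° lon × 0.0416667° lat.
west 145.0833° W, east 145.0000° W.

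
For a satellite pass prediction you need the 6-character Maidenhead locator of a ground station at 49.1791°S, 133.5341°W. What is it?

CE30ft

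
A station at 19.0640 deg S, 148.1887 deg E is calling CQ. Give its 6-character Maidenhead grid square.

QH40cw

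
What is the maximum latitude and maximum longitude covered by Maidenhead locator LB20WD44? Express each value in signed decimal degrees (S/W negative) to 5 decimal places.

Field L=11, B=1: +11·20° lon, +1·10° lat → SW at lon 40°, lat -80°.
Square 2, 0: +2·2° lon, +0·1° lat → SW at lon 44°, lat -80°.
Subsquare w=22, d=3: +22·0.0833333° lon, +3·0.0416667° lat → SW at lon 45.8333°, lat -79.875°.
Extended square 4, 4: +4·0.00833333° lon, +4·0.00416667° lat → SW at lon 45.8667°, lat -79.8583°.
Cell spans 0.00833333° lon × 0.00416667° lat. NE corner is SW corner plus one full cell.
latitude -79.85417, longitude 45.87500.

-79.85417, 45.87500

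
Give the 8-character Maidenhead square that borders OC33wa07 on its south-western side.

OC33va96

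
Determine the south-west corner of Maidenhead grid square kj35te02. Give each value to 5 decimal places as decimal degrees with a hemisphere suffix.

5.17500° N, 27.58333° E

Field K=10, J=9: +10·20° lon, +9·10° lat → SW at lon 20°, lat 0°.
Square 3, 5: +3·2° lon, +5·1° lat → SW at lon 26°, lat 5°.
Subsquare t=19, e=4: +19·0.0833333° lon, +4·0.0416667° lat → SW at lon 27.5833°, lat 5.16667°.
Extended square 0, 2: +0·0.00833333° lon, +2·0.00416667° lat → SW at lon 27.5833°, lat 5.175°.
latitude 5.17500° N, longitude 27.58333° E.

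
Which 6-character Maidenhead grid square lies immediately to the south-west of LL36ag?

LL26xf

Longitude subsquare a = 0; −1 → -1, wraps to 23 = x, carry into square.
Longitude square 3; −1 → 2.
Latitude subsquare g = 6; −1 → 5 = f.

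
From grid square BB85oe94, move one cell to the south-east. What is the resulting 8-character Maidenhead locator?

BB85pe03

Longitude extended square 9; +1 → 10, wraps to 0, carry into subsquare.
Longitude subsquare o = 14; +1 → 15 = p.
Latitude extended square 4; −1 → 3.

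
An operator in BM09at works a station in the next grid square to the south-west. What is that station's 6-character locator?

Longitude subsquare a = 0; −1 → -1, wraps to 23 = x, carry into square.
Longitude square 0; −1 → -1, wraps to 9, carry into field.
Longitude field B = 1; −1 → 0 = A.
Latitude subsquare t = 19; −1 → 18 = s.

AM99xs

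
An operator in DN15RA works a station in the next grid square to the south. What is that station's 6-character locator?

DN14rx

Latitude subsquare a = 0; −1 → -1, wraps to 23 = x, carry into square.
Latitude square 5; −1 → 4.
The longitude characters are unchanged.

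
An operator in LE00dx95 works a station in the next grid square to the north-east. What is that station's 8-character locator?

Longitude extended square 9; +1 → 10, wraps to 0, carry into subsquare.
Longitude subsquare d = 3; +1 → 4 = e.
Latitude extended square 5; +1 → 6.

LE00ex06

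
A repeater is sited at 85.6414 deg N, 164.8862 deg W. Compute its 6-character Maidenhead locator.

AR75np

Add 180° to longitude and 90° to latitude: 15.1138, 175.6414.
Field: 15.1138/20 → 0 → A, 175.6414/10 → 17 → R; chars AR.
Square: 15.1138/2 → 7, 5.6414/1 → 5; chars 75.
Subsquare: 1.1138/0.0833333 → 13 → n, 0.6414/0.0416667 → 15 → p; chars np.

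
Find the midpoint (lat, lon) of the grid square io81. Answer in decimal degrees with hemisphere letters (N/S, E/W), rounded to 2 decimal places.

Field I=8, O=14: +8·20° lon, +14·10° lat → SW at lon -20°, lat 50°.
Square 8, 1: +8·2° lon, +1·1° lat → SW at lon -4°, lat 51°.
Cell spans 2° lon × 1° lat. Centre is SW corner plus half of each.
latitude 51.50° N, longitude 3.00° W.

51.50° N, 3.00° W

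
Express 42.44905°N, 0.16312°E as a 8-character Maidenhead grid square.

JN02bk97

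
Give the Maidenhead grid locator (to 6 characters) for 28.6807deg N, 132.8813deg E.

PL68kq

Offset from 180°W / 90°S: lon 312.8813°, lat 118.6807°.
Field (20°×10°, letters A–R): lon ⌊312.8813/20⌋ = 15 → P; lat ⌊118.6807/10⌋ = 11 → L.
Square (2°×1°, digits 0–9): lon ⌊12.8813/2⌋ = 6; lat ⌊8.6807/1⌋ = 8.
Subsquare (5′×2.5′, letters a–x): lon ⌊0.8813/0.0833333⌋ = 10 → k; lat ⌊0.6807/0.0416667⌋ = 16 → q.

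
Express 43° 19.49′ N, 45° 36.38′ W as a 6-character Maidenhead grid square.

GN73eh

Offset from 180°W / 90°S: lon 134.3937°, lat 133.3248°.
Field: lon ⌊134.3937/20⌋ = 6 → G; lat ⌊133.3248/10⌋ = 13 → N.
Square: lon ⌊14.3937/2⌋ = 7; lat ⌊3.3248/1⌋ = 3.
Subsquare: lon ⌊0.3937/0.0833333⌋ = 4 → e; lat ⌊0.3248/0.0416667⌋ = 7 → h.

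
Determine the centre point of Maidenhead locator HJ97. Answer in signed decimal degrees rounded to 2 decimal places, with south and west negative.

Field H=7, J=9: +7·20° lon, +9·10° lat → SW at lon -40°, lat 0°.
Square 9, 7: +9·2° lon, +7·1° lat → SW at lon -22°, lat 7°.
Cell spans 2° lon × 1° lat. Centre is SW corner plus half of each.
latitude 7.50, longitude -21.00.

7.50, -21.00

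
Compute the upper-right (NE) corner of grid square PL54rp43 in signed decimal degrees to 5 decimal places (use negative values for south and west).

Field P=15, L=11: +15·20° lon, +11·10° lat → SW at lon 120°, lat 20°.
Square 5, 4: +5·2° lon, +4·1° lat → SW at lon 130°, lat 24°.
Subsquare r=17, p=15: +17·0.0833333° lon, +15·0.0416667° lat → SW at lon 131.417°, lat 24.625°.
Extended square 4, 3: +4·0.00833333° lon, +3·0.00416667° lat → SW at lon 131.45°, lat 24.6375°.
Cell spans 0.00833333° lon × 0.00416667° lat. NE corner is SW corner plus one full cell.
latitude 24.64167, longitude 131.45833.

24.64167, 131.45833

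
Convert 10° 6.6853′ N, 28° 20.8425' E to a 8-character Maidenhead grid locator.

Add 180° to longitude and 90° to latitude: 208.34737, 100.11142.
Field (20°×10°, letters A–R): 208.34737/20 → 10 → K, 100.11142/10 → 10 → K; chars KK.
Square (2°×1°, digits 0–9): 8.34737/2 → 4, 0.11142/1 → 0; chars 40.
Subsquare (5′×2.5′, letters a–x): 0.34737/0.0833333 → 4 → e, 0.11142/0.0416667 → 2 → c; chars ec.
Extended square (30″×15″, digits 0–9): 0.01404/0.00833333 → 1, 0.02809/0.00416667 → 6; chars 16.

KK40ec16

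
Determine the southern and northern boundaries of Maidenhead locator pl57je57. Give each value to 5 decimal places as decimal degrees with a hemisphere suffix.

Field P=15, L=11: +15·20° lon, +11·10° lat → SW at lon 120°, lat 20°.
Square 5, 7: +5·2° lon, +7·1° lat → SW at lon 130°, lat 27°.
Subsquare j=9, e=4: +9·0.0833333° lon, +4·0.0416667° lat → SW at lon 130.75°, lat 27.1667°.
Extended square 5, 7: +5·0.00833333° lon, +7·0.00416667° lat → SW at lon 130.792°, lat 27.1958°.
Cell spans 0.00833333° lon × 0.00416667° lat.
south 27.19583° N, north 27.20000° N.

27.19583° N, 27.20000° N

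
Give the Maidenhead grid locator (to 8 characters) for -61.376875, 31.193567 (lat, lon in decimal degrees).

KC58oo39

Shift to the Maidenhead origin (180°W, 90°S): lon 211.19357, lat 28.62313.
Field (20°×10°, letters A–R): 211.19357/20 → 10 → K, 28.62313/10 → 2 → C; chars KC.
Square (2°×1°, digits 0–9): 11.19357/2 → 5, 8.62313/1 → 8; chars 58.
Subsquare (5′×2.5′, letters a–x): 1.19357/0.0833333 → 14 → o, 0.62313/0.0416667 → 14 → o; chars oo.
Extended square (30″×15″, digits 0–9): 0.02690/0.00833333 → 3, 0.03979/0.00416667 → 9; chars 39.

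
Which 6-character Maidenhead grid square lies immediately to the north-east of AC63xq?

AC73ar

Longitude subsquare x = 23; +1 → 24, wraps to 0 = a, carry into square.
Longitude square 6; +1 → 7.
Latitude subsquare q = 16; +1 → 17 = r.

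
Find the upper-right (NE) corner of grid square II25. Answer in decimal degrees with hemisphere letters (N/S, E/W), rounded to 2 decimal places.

4.00° S, 14.00° W

Field I=8, I=8: +8·20° lon, +8·10° lat → SW at lon -20°, lat -10°.
Square 2, 5: +2·2° lon, +5·1° lat → SW at lon -16°, lat -5°.
Cell spans 2° lon × 1° lat. NE corner is SW corner plus one full cell.
latitude 4.00° S, longitude 14.00° W.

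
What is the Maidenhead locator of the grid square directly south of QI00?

QH09

Latitude square 0; −1 → -1, wraps to 9, carry into field.
Latitude field I = 8; −1 → 7 = H.
The longitude characters are unchanged.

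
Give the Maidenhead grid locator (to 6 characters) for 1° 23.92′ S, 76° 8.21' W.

Offset from 180°W / 90°S: lon 103.8632°, lat 88.6013°.
Field: 103.8632/20 → 5 → F, 88.6013/10 → 8 → I; chars FI.
Square: 3.8632/2 → 1, 8.6013/1 → 8; chars 18.
Subsquare: 1.8632/0.0833333 → 22 → w, 0.6013/0.0416667 → 14 → o; chars wo.

FI18wo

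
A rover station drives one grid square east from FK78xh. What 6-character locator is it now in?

FK88ah

Longitude subsquare x = 23; +1 → 24, wraps to 0 = a, carry into square.
Longitude square 7; +1 → 8.
The latitude characters are unchanged.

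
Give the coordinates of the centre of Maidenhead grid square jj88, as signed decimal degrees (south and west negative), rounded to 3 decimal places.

Field J=9, J=9: +9·20° lon, +9·10° lat → SW at lon 0°, lat 0°.
Square 8, 8: +8·2° lon, +8·1° lat → SW at lon 16°, lat 8°.
Cell spans 2° lon × 1° lat. Centre is SW corner plus half of each.
latitude 8.500, longitude 17.000.

8.500, 17.000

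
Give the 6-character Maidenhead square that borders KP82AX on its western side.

Longitude subsquare a = 0; −1 → -1, wraps to 23 = x, carry into square.
Longitude square 8; −1 → 7.
The latitude characters are unchanged.

KP72xx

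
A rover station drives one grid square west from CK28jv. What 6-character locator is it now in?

Longitude subsquare j = 9; −1 → 8 = i.
The latitude characters are unchanged.

CK28iv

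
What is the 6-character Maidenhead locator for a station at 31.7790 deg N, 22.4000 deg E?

KM11es

Shift to the Maidenhead origin (180°W, 90°S): lon 202.4000, lat 121.7790.
Field: 202.4000/20 → 10 → K, 121.7790/10 → 12 → M; chars KM.
Square: 2.4000/2 → 1, 1.7790/1 → 1; chars 11.
Subsquare: 0.4000/0.0833333 → 4 → e, 0.7790/0.0416667 → 18 → s; chars es.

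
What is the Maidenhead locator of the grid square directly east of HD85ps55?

Longitude extended square 5; +1 → 6.
The latitude characters are unchanged.

HD85ps65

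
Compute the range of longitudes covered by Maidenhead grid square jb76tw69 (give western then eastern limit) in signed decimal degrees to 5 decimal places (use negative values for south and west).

15.63333, 15.64167

Field J=9, B=1: +9·20° lon, +1·10° lat → SW at lon 0°, lat -80°.
Square 7, 6: +7·2° lon, +6·1° lat → SW at lon 14°, lat -74°.
Subsquare t=19, w=22: +19·0.0833333° lon, +22·0.0416667° lat → SW at lon 15.5833°, lat -73.0833°.
Extended square 6, 9: +6·0.00833333° lon, +9·0.00416667° lat → SW at lon 15.6333°, lat -73.0458°.
Cell spans 0.00833333° lon × 0.00416667° lat.
west 15.63333, east 15.64167.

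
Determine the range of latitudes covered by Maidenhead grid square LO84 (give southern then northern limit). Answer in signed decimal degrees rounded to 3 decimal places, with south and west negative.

Field L=11, O=14: +11·20° lon, +14·10° lat → SW at lon 40°, lat 50°.
Square 8, 4: +8·2° lon, +4·1° lat → SW at lon 56°, lat 54°.
Cell spans 2° lon × 1° lat.
south 54.000, north 55.000.

54.000, 55.000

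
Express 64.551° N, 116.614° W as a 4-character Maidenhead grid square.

Shift to the Maidenhead origin (180°W, 90°S): lon 63.39, lat 154.55.
Field: lon ⌊63.39/20⌋ = 3 → D; lat ⌊154.55/10⌋ = 15 → P.
Square: lon ⌊3.39/2⌋ = 1; lat ⌊4.55/1⌋ = 4.

DP14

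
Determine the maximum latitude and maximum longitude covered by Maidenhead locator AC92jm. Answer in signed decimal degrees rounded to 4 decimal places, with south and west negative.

-67.4583, -161.1667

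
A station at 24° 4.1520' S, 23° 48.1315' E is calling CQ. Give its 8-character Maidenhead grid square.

Shift to the Maidenhead origin (180°W, 90°S): lon 203.80219, lat 65.93080.
Field: 203.80219/20 → 10 → K, 65.93080/10 → 6 → G; chars KG.
Square: 3.80219/2 → 1, 5.93080/1 → 5; chars 15.
Subsquare: 1.80219/0.0833333 → 21 → v, 0.93080/0.0416667 → 22 → w; chars vw.
Extended square: 0.05219/0.00833333 → 6, 0.01413/0.00416667 → 3; chars 63.

KG15vw63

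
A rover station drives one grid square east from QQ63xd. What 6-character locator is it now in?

QQ73ad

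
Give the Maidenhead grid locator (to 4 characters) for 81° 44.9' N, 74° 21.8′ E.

MR71

Add 180° to longitude and 90° to latitude: 254.36, 171.75.
Field: lon ⌊254.36/20⌋ = 12 → M; lat ⌊171.75/10⌋ = 17 → R.
Square: lon ⌊14.36/2⌋ = 7; lat ⌊1.75/1⌋ = 1.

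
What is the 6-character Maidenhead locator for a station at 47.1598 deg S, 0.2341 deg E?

JE02cu

Add 180° to longitude and 90° to latitude: 180.2341, 42.8402.
Field: 180.2341/20 → 9 → J, 42.8402/10 → 4 → E; chars JE.
Square: 0.2341/2 → 0, 2.8402/1 → 2; chars 02.
Subsquare: 0.2341/0.0833333 → 2 → c, 0.8402/0.0416667 → 20 → u; chars cu.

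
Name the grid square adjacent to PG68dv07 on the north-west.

PG68cv98

Longitude extended square 0; −1 → -1, wraps to 9, carry into subsquare.
Longitude subsquare d = 3; −1 → 2 = c.
Latitude extended square 7; +1 → 8.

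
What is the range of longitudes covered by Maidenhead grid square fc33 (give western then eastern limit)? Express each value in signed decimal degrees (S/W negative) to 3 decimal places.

-74.000, -72.000

Field F=5, C=2: +5·20° lon, +2·10° lat → SW at lon -80°, lat -70°.
Square 3, 3: +3·2° lon, +3·1° lat → SW at lon -74°, lat -67°.
Cell spans 2° lon × 1° lat.
west -74.000, east -72.000.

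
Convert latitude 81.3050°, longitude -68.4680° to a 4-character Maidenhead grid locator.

FR51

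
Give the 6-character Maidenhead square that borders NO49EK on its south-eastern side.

Longitude subsquare e = 4; +1 → 5 = f.
Latitude subsquare k = 10; −1 → 9 = j.

NO49fj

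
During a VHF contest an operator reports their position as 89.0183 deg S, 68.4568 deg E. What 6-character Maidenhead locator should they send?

MA40fx

Offset from 180°W / 90°S: lon 248.4568°, lat 0.9817°.
Field (20°×10°, letters A–R): 248.4568/20 → 12 → M, 0.9817/10 → 0 → A; chars MA.
Square (2°×1°, digits 0–9): 8.4568/2 → 4, 0.9817/1 → 0; chars 40.
Subsquare (5′×2.5′, letters a–x): 0.4568/0.0833333 → 5 → f, 0.9817/0.0416667 → 23 → x; chars fx.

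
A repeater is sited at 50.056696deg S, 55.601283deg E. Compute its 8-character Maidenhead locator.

LD79tw26

Offset from 180°W / 90°S: lon 235.60128°, lat 39.94330°.
Field: 235.60128/20 → 11 → L, 39.94330/10 → 3 → D; chars LD.
Square: 15.60128/2 → 7, 9.94330/1 → 9; chars 79.
Subsquare: 1.60128/0.0833333 → 19 → t, 0.94330/0.0416667 → 22 → w; chars tw.
Extended square: 0.01795/0.00833333 → 2, 0.02664/0.00416667 → 6; chars 26.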